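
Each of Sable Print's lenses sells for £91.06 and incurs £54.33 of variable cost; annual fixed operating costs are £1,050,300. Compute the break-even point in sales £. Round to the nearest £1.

£2,603,875

Contribution margin per unit = £91.06 − £54.33 = £36.73, a CM ratio of £36.73 ÷ £91.06 = 0.4034.
Break-even sales = FC ÷ CM ratio = £1,050,300 × £91.06 / £36.73 = £2,603,875.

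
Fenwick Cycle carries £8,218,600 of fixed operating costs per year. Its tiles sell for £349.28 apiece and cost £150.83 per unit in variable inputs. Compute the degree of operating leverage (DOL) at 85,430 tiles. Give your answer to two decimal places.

1.94

At 85,430 units, contribution = 85,430 × £198.45 = £16,953,583.50.
Operating income = contribution − fixed costs = £16,953,583.50 − £8,218,600 = £8,734,983.50.
Degree of operating leverage = £16,953,583.50 / £8,734,983.50 = 1.9409.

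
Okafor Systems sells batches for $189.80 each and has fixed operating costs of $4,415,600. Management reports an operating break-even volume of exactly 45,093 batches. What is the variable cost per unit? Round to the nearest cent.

At break-even, FC = Q × (P − VC), so P − VC = $4,415,600 ÷ 45,093 = $97.9221.
Hence VC = price − CM = $189.80 − $97.9221 = $91.88.

$91.88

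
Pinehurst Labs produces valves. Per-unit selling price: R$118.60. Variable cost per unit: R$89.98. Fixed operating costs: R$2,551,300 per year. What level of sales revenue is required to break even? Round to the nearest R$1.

CM per unit = R$118.60 − R$89.98 = R$28.62; CM ratio = R$28.62 / R$118.60 = 0.2413.
Break-even revenue = fixed costs × price ÷ CM = R$2,551,300 × R$118.60 ÷ R$28.62 = R$10,572,473.

R$10,572,473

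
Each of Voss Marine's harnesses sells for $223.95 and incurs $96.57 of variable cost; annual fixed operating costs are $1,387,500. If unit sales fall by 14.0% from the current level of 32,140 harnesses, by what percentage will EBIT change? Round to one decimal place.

-21.2%

At 32,140 units, contribution = 32,140 × $127.38 = $4,093,993.20.
EBIT = $4,093,993.20 − $1,387,500 = $2,706,493.20.
DOL = contribution ÷ EBIT = $4,093,993.20 ÷ $2,706,493.20 = 1.5127.
So EBIT moves 1.5127 × (-14.0%) = -21.2%.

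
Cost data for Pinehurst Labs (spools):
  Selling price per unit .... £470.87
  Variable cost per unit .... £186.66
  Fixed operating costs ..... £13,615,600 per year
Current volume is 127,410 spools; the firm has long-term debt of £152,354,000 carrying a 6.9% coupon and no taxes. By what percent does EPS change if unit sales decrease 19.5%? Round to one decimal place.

-58.4%

Total contribution margin = 127,410 × £284.21 = £36,211,196.10.
Subtracting fixed costs: EBIT = £36,211,196.10 − £13,615,600 = £22,595,596.10.
After interest of £10,512,426.00, pre-tax earnings = £12,083,170.10.
DCL = total CM / (EBIT − I) = £36,211,196.10 / £12,083,170.10 = 2.9968.
EPS therefore changes by 2.9968 × (-19.5%) = -58.4%.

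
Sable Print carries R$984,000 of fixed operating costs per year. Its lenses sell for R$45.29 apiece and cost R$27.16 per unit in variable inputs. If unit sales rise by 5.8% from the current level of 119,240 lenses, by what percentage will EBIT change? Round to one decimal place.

Contribution at this volume is 119,240 × R$18.13 = R$2,161,821.20.
Operating income = contribution − fixed costs = R$2,161,821.20 − R$984,000 = R$1,177,821.20.
DOL = contribution ÷ EBIT = R$2,161,821.20 ÷ R$1,177,821.20 = 1.8354.
Operating income changes by 1.8354 × +5.8% = +10.6%.

+10.6%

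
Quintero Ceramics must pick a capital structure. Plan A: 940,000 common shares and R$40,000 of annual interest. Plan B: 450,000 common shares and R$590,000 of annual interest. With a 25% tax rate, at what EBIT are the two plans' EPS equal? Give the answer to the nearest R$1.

Set EPS_A = EPS_B: (EBIT − R$40,000)(1 − 0.25) ÷ 940,000 = (EBIT − R$590,000)(1 − 0.25) ÷ 450,000.
Cancelling (1 − t) and cross-multiplying: 450,000·(EBIT − 40,000) = 940,000·(EBIT − 590,000).
EBIT × (940,000 − 450,000) = 590,000 × 940,000 − 40,000 × 450,000 = 536,600,000,000, so EBIT = 536,600,000,000 ÷ 490,000 = 1,095,102.04.

R$1,095,102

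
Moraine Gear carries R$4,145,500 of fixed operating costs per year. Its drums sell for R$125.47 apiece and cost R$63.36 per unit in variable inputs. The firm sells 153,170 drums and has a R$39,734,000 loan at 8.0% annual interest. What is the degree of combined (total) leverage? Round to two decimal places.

At 153,170 units, contribution = 153,170 × R$62.11 = R$9,513,388.70.
EBIT = R$9,513,388.70 − R$4,145,500 = R$5,367,888.70. Interest = R$3,178,720.00.
DOL = R$9,513,388.70 ÷ R$5,367,888.70 = 1.7723; DFL = R$5,367,888.70 ÷ R$2,189,168.70 = 2.4520.
Combined leverage = 1.7723 × 2.4520 = 4.3457.

4.35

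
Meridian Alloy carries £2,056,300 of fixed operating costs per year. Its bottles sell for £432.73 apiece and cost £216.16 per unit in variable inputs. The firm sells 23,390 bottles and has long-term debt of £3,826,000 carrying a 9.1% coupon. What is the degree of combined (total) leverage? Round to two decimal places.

Total contribution margin = 23,390 × £216.57 = £5,065,572.30.
Subtracting fixed costs: EBIT = £5,065,572.30 − £2,056,300 = £3,009,272.30. Interest = £348,166.00, so EBIT − I = £2,661,106.30.
Degree of total leverage = total CM / (EBIT − interest) = £5,065,572.30 / £2,661,106.30 = 1.9036.

1.90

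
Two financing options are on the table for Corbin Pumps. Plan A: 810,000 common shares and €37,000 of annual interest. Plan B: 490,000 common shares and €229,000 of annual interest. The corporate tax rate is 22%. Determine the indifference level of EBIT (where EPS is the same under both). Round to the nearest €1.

Set EPS_A = EPS_B: (EBIT − €37,000)(1 − 0.22) ÷ 810,000 = (EBIT − €229,000)(1 − 0.22) ÷ 490,000.
Cancelling (1 − t) and cross-multiplying: 490,000·(EBIT − 37,000) = 810,000·(EBIT − 229,000).
EBIT × (810,000 − 490,000) = 229,000 × 810,000 − 37,000 × 490,000 = 167,360,000,000, so EBIT = 167,360,000,000 ÷ 320,000 = 523,000.00.

€523,000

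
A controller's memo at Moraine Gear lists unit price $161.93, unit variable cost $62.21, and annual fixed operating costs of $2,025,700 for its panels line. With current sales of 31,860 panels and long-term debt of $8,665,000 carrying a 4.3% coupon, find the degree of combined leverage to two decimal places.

4.08

At 31,860 units, contribution = 31,860 × $99.72 = $3,177,079.20.
Subtracting fixed costs: EBIT = $3,177,079.20 − $2,025,700 = $1,151,379.20. Interest = $372,595.00, so EBIT − I = $778,784.20.
DCL = contribution ÷ (EBIT − I) = $3,177,079.20 ÷ $778,784.20 = 4.0795.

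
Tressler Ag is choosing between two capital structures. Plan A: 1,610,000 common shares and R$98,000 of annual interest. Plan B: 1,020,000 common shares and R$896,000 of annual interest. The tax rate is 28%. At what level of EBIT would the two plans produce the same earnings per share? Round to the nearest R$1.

R$2,275,593

Set EPS_A = EPS_B: (EBIT − R$98,000)(1 − 0.28) ÷ 1,610,000 = (EBIT − R$896,000)(1 − 0.28) ÷ 1,020,000.
The (1 − t) factor cancels: (EBIT − 98,000) × 1,020,000 = (EBIT − 896,000) × 1,610,000.
EBIT × (1,610,000 − 1,020,000) = 896,000 × 1,610,000 − 98,000 × 1,020,000 = 1,342,600,000,000, so EBIT = 1,342,600,000,000 ÷ 590,000 = 2,275,593.22.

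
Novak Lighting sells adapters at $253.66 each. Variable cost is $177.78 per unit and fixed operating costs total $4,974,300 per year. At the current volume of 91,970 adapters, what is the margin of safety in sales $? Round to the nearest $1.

Each unit contributes $253.66 − $177.78 = $75.88. Break-even units = $4,974,300 ÷ $75.88 = 65,554.82; break-even revenue = 65,554.82 × $253.66 = $16,628,636.51.
Current sales = 91,970 × $253.66 = $23,329,110.20.
Margin of safety = $23,329,110.20 − $16,628,636.51 = $6,700,474.

$6,700,474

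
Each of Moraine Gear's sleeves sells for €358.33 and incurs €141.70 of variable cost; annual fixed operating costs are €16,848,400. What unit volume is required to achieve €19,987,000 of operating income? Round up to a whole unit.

Each unit contributes €358.33 − €141.70 = €216.63.
Required volume = (fixed costs + target profit) ÷ CM = (€16,848,400 + €19,987,000) ÷ €216.63 = 170,038.31, so 170,039 sleeves.

170,039 sleeves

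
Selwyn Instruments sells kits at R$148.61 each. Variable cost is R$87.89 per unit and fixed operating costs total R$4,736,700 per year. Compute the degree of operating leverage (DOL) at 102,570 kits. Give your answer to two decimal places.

Contribution at this volume is 102,570 × R$60.72 = R$6,228,050.40.
Operating income = contribution − fixed costs = R$6,228,050.40 − R$4,736,700 = R$1,491,350.40.
DOL = contribution ÷ EBIT = R$6,228,050.40 ÷ R$1,491,350.40 = 4.1761.

4.18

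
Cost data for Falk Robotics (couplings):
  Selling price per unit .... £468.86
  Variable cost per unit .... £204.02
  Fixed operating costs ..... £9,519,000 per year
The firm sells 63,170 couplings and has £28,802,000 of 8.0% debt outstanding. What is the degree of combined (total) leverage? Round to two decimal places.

Total contribution margin = 63,170 × £264.84 = £16,729,942.80.
Subtracting fixed costs: EBIT = £16,729,942.80 − £9,519,000 = £7,210,942.80. Interest = £2,304,160.00, so EBIT − I = £4,906,782.80.
Degree of total leverage = total CM / (EBIT − interest) = £16,729,942.80 / £4,906,782.80 = 3.4096.

3.41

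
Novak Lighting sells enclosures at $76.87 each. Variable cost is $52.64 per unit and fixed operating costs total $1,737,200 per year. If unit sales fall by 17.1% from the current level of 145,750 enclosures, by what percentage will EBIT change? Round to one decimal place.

-33.7%

Contribution at this volume is 145,750 × $24.23 = $3,531,522.50.
Subtracting fixed costs: EBIT = $3,531,522.50 − $1,737,200 = $1,794,322.50.
Degree of operating leverage = $3,531,522.50 / $1,794,322.50 = 1.9682.
So EBIT moves 1.9682 × (-17.1%) = -33.7%.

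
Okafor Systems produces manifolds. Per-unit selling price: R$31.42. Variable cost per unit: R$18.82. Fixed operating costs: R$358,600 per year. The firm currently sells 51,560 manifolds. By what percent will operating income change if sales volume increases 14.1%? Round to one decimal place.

At 51,560 units, contribution = 51,560 × R$12.60 = R$649,656.00.
Subtracting fixed costs: EBIT = R$649,656.00 − R$358,600 = R$291,056.00.
Degree of operating leverage = R$649,656.00 / R$291,056.00 = 2.2321.
%ΔEBIT = DOL × %ΔSales = 2.2321 × +14.1% = +31.5%.

+31.5%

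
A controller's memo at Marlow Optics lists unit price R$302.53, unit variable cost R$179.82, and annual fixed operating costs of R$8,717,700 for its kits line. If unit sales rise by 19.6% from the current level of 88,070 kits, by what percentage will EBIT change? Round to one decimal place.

At 88,070 units, contribution = 88,070 × R$122.71 = R$10,807,069.70.
Operating income = contribution − fixed costs = R$10,807,069.70 − R$8,717,700 = R$2,089,369.70.
DOL = contribution ÷ EBIT = R$10,807,069.70 ÷ R$2,089,369.70 = 5.1724.
Operating income changes by 5.1724 × +19.6% = +101.4%.

+101.4%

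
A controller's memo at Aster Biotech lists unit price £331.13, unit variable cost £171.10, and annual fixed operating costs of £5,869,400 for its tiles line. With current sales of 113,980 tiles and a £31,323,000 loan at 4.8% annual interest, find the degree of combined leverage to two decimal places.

At 113,980 units, contribution = 113,980 × £160.03 = £18,240,219.40.
EBIT = £18,240,219.40 − £5,869,400 = £12,370,819.40. Interest = £1,503,504.00, so EBIT − I = £10,867,315.40.
Degree of total leverage = total CM / (EBIT − interest) = £18,240,219.40 / £10,867,315.40 = 1.6784.

1.68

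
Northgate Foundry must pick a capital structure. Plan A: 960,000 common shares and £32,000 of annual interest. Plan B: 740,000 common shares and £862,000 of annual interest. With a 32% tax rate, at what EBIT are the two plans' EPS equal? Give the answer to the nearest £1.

At indifference, (EBIT − 32,000)(1 − t)/960,000 = (EBIT − 862,000)(1 − t)/740,000.
Cancelling (1 − t) and cross-multiplying: 740,000·(EBIT − 32,000) = 960,000·(EBIT − 862,000).
Solving, EBIT = (862,000·960,000 − 32,000·740,000) / (960,000 − 740,000) = 803,840,000,000 / 220,000 = 3,653,818.18.

£3,653,818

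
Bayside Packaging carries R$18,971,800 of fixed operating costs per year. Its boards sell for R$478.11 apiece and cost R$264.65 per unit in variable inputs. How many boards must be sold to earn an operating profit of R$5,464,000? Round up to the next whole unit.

114,475 boards

Contribution margin per unit = R$478.11 − R$264.65 = R$213.46.
Required volume = (fixed costs + target profit) ÷ CM = (R$18,971,800 + R$5,464,000) ÷ R$213.46 = 114,474.84, so 114,475 boards.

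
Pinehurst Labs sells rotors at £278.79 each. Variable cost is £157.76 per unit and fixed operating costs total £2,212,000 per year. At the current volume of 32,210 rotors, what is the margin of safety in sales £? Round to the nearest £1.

Each unit contributes £278.79 − £157.76 = £121.03. Break-even units = £2,212,000 ÷ £121.03 = 18,276.46; break-even revenue = 18,276.46 × £278.79 = £5,095,294.39.
Current sales = 32,210 × £278.79 = £8,979,825.90.
Margin of safety = £8,979,825.90 − £5,095,294.39 = £3,884,532.

£3,884,532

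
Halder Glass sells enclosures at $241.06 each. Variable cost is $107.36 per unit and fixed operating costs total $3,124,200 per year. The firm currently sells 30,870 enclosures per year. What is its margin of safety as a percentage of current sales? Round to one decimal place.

24.3%

Each unit contributes $241.06 − $107.36 = $133.70. Break-even units = $3,124,200 ÷ $133.70 = 23,367.24; break-even revenue = 23,367.24 × $241.06 = $5,632,906.90.
Actual sales revenue = 30,870 × $241.06 = $7,441,522.20.
Margin of safety = ($7,441,522.20 − $5,632,906.90) ÷ $7,441,522.20 = 24.3%.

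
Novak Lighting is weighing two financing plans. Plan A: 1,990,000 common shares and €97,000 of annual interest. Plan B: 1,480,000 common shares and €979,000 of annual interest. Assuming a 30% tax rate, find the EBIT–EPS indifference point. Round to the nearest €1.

Set EPS_A = EPS_B: (EBIT − €97,000)(1 − 0.30) ÷ 1,990,000 = (EBIT − €979,000)(1 − 0.30) ÷ 1,480,000.
The (1 − t) factor cancels: (EBIT − 97,000) × 1,480,000 = (EBIT − 979,000) × 1,990,000.
EBIT × (1,990,000 − 1,480,000) = 979,000 × 1,990,000 − 97,000 × 1,480,000 = 1,804,650,000,000, so EBIT = 1,804,650,000,000 ÷ 510,000 = 3,538,529.41.

€3,538,529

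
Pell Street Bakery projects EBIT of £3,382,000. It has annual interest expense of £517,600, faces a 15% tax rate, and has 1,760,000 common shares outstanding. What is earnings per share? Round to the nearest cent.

£1.38

Pre-tax income = £3,382,000 − £517,600.00 = £2,864,400.00.
Net income = £2,864,400.00 × (1 − 0.15) = £2,434,740.00.
EPS = £2,434,740.00 ÷ 1,760,000 = £1.38.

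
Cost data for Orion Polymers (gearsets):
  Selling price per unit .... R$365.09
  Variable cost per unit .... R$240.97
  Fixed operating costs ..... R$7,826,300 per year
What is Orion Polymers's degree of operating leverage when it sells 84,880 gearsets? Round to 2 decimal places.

Total contribution margin = 84,880 × R$124.12 = R$10,535,305.60.
Operating income = contribution − fixed costs = R$10,535,305.60 − R$7,826,300 = R$2,709,005.60.
Degree of operating leverage = R$10,535,305.60 / R$2,709,005.60 = 3.8890.

3.89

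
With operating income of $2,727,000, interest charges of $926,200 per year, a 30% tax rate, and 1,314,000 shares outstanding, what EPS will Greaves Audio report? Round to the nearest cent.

$0.96

Pre-tax income = $2,727,000 − $926,200.00 = $1,800,800.00.
Net income = $1,800,800.00 × (1 − 0.30) = $1,260,560.00.
Per share: $1,260,560.00 / 1,314,000 shares = $0.96.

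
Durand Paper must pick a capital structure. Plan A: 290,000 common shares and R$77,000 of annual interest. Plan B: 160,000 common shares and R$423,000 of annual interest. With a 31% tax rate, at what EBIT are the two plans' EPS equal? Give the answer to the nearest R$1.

At indifference, (EBIT − 77,000)(1 − t)/290,000 = (EBIT − 423,000)(1 − t)/160,000.
The (1 − t) factor cancels: (EBIT − 77,000) × 160,000 = (EBIT − 423,000) × 290,000.
Solving, EBIT = (423,000·290,000 − 77,000·160,000) / (290,000 − 160,000) = 110,350,000,000 / 130,000 = 848,846.15.

R$848,846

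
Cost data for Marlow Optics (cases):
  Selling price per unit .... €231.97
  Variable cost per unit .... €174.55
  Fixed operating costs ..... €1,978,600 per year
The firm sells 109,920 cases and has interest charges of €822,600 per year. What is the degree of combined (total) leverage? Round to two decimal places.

At 109,920 units, contribution = 109,920 × €57.42 = €6,311,606.40.
EBIT = €6,311,606.40 − €1,978,600 = €4,333,006.40. Interest = €822,600.00.
DOL = €6,311,606.40 ÷ €4,333,006.40 = 1.4566; DFL = €4,333,006.40 ÷ €3,510,406.40 = 1.2343.
DCL = DOL × DFL = 1.4566 × 1.2343 = 1.7979.

1.80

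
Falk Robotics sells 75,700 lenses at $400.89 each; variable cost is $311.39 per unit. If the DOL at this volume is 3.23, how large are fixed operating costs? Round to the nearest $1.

Total contribution margin = 75,700 × $89.50 = $6,775,150.00.
Since DOL = CM ÷ EBIT, EBIT = $6,775,150.00 ÷ 3.23 = $2,097,569.66.
And FC = contribution − EBIT = $6,775,150.00 − $2,097,569.66 = $4,677,580.

$4,677,580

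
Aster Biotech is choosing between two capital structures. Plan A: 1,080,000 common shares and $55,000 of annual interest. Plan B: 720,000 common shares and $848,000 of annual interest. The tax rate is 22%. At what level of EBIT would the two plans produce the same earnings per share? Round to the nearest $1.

At indifference, (EBIT − 55,000)(1 − t)/1,080,000 = (EBIT − 848,000)(1 − t)/720,000.
Cancelling (1 − t) and cross-multiplying: 720,000·(EBIT − 55,000) = 1,080,000·(EBIT − 848,000).
Solving, EBIT = (848,000·1,080,000 − 55,000·720,000) / (1,080,000 − 720,000) = 876,240,000,000 / 360,000 = 2,434,000.00.

$2,434,000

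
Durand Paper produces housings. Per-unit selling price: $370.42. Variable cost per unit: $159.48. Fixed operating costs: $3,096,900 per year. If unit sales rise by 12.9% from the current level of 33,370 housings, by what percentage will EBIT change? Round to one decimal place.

Total contribution margin = 33,370 × $210.94 = $7,039,067.80.
EBIT = $7,039,067.80 − $3,096,900 = $3,942,167.80.
So DOL = total CM / EBIT = $7,039,067.80 / $3,942,167.80 = 1.7856.
So EBIT moves 1.7856 × (+12.9%) = +23.0%.

+23.0%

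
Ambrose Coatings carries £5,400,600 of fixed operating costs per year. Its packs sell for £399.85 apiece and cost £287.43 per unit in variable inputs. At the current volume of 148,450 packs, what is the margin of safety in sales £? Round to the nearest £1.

£40,149,141

Unit CM = price − variable cost = £399.85 − £287.43 = £112.42. Break-even units = £5,400,600 ÷ £112.42 = 48,039.49; break-even revenue = 48,039.49 × £399.85 = £19,208,591.98.
Current sales = 148,450 × £399.85 = £59,357,732.50.
Margin of safety = £59,357,732.50 − £19,208,591.98 = £40,149,141.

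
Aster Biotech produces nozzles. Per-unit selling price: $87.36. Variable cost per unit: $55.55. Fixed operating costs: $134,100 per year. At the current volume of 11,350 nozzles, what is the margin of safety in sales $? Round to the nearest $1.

$623,256

Unit CM = price − variable cost = $87.36 − $55.55 = $31.81. Break-even units = $134,100 ÷ $31.81 = 4,215.66; break-even revenue = 4,215.66 × $87.36 = $368,279.66.
Current sales = 11,350 × $87.36 = $991,536.00.
Margin of safety = $991,536.00 − $368,279.66 = $623,256.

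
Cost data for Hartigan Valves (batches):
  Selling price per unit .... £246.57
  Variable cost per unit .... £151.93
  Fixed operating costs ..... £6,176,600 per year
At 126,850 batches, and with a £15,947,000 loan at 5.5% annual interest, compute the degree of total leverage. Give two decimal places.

Total contribution margin = 126,850 × £94.64 = £12,005,084.00.
Operating income = contribution − fixed costs = £12,005,084.00 − £6,176,600 = £5,828,484.00. Interest = £877,085.00, so EBIT − I = £4,951,399.00.
DCL = contribution ÷ (EBIT − I) = £12,005,084.00 ÷ £4,951,399.00 = 2.4246.

2.42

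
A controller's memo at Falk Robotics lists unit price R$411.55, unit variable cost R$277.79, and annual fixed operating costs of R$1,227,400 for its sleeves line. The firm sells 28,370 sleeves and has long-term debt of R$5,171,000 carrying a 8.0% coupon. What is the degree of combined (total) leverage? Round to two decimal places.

Contribution at this volume is 28,370 × R$133.76 = R$3,794,771.20.
Operating income = contribution − fixed costs = R$3,794,771.20 − R$1,227,400 = R$2,567,371.20. Interest = R$413,680.00.
DOL = R$3,794,771.20 ÷ R$2,567,371.20 = 1.4781; DFL = R$2,567,371.20 ÷ R$2,153,691.20 = 1.1921.
DCL = DOL × DFL = 1.4781 × 1.1921 = 1.7620.

1.76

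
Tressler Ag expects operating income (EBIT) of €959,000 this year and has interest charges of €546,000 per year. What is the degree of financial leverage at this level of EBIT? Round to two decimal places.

Annual interest charges come to €546,000.00.
Degree of financial leverage = EBIT / (EBIT − interest) = €959,000 / €413,000.00 = 2.3220.

2.32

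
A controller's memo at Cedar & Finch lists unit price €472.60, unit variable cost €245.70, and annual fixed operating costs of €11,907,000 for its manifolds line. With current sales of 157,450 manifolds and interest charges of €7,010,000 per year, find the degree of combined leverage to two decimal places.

Total contribution margin = 157,450 × €226.90 = €35,725,405.00.
EBIT = €35,725,405.00 − €11,907,000 = €23,818,405.00. Interest = €7,010,000.00, so EBIT − I = €16,808,405.00.
DCL = contribution ÷ (EBIT − I) = €35,725,405.00 ÷ €16,808,405.00 = 2.1254.

2.13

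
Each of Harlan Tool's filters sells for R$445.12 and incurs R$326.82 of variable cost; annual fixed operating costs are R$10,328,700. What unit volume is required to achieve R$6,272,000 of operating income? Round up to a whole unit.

Unit CM = price − variable cost = R$445.12 − R$326.82 = R$118.30.
Units = (FC + target) / CM = (R$10,328,700 + R$6,272,000) / R$118.30 = 140,327.13, so 140,328 filters.

140,328 filters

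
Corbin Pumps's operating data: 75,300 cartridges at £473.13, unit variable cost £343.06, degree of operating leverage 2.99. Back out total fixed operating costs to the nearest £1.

£6,518,595

Contribution at this volume is 75,300 × £130.07 = £9,794,271.00.
Since DOL = CM ÷ EBIT, EBIT = £9,794,271.00 ÷ 2.99 = £3,275,675.92.
Fixed costs = CM − EBIT = £9,794,271.00 − £3,275,675.92 = £6,518,595.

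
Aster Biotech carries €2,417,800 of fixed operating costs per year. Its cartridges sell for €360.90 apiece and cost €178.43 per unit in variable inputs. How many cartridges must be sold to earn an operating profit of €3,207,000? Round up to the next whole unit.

Contribution margin per unit = €360.90 − €178.43 = €182.47.
Need Q such that Q × €182.47 − €2,417,800 = €3,207,000, i.e. Q = €5,624,800 / €182.47 = 30,825.89 → 30,826.

30,826 cartridges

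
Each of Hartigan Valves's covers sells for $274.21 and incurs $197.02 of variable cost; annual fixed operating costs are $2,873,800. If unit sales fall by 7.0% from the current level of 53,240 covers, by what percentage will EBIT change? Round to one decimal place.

Total contribution margin = 53,240 × $77.19 = $4,109,595.60.
EBIT = $4,109,595.60 − $2,873,800 = $1,235,795.60.
So DOL = total CM / EBIT = $4,109,595.60 / $1,235,795.60 = 3.3255.
%ΔEBIT = DOL × %ΔSales = 3.3255 × -7.0% = -23.3%.

-23.3%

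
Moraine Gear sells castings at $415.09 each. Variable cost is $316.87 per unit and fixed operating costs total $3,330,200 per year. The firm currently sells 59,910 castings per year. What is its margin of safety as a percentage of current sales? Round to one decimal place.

43.4%

Unit CM = price − variable cost = $415.09 − $316.87 = $98.22. Break-even units = $3,330,200 ÷ $98.22 = 33,905.52; break-even revenue = 33,905.52 × $415.09 = $14,073,841.56.
Actual sales revenue = 59,910 × $415.09 = $24,868,041.90.
Margin of safety = ($24,868,041.90 − $14,073,841.56) ÷ $24,868,041.90 = 43.4%.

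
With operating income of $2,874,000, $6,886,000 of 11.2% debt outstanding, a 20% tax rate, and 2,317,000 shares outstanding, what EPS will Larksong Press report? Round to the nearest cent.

$0.73

Interest = $771,232.00, so EBT = $2,874,000 − $771,232.00 = $2,102,768.00.
Net income = $2,102,768.00 × (1 − 0.20) = $1,682,214.40.
EPS = $1,682,214.40 ÷ 2,317,000 = $0.73.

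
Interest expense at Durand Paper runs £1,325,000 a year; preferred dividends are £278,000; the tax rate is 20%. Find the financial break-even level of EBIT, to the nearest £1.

£1,672,500

Preferred dividends are paid after tax, so their pre-tax equivalent is £278,000 ÷ (1 − 0.20) = £347,500.00.
Financial break-even EBIT = interest + D_p ÷ (1 − t) = £1,325,000 + £347,500.00 = £1,672,500.00.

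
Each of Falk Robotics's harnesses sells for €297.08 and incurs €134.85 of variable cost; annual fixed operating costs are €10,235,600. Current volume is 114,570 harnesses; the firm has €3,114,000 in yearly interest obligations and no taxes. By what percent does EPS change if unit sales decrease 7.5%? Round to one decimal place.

-26.6%

Contribution at this volume is 114,570 × €162.23 = €18,586,691.10.
Operating income = contribution − fixed costs = €18,586,691.10 − €10,235,600 = €8,351,091.10.
After interest of €3,114,000.00, pre-tax earnings = €5,237,091.10.
Degree of combined leverage = contribution ÷ (EBIT − I) = €18,586,691.10 ÷ €5,237,091.10 = 3.5490.
EPS therefore changes by 3.5490 × (-7.5%) = -26.6%.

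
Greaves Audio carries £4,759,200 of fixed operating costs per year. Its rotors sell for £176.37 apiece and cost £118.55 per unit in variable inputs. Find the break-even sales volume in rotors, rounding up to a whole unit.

Each unit contributes £176.37 − £118.55 = £57.82.
Break-even Q = £4,759,200 / £57.82 = 82,310.62 → 82,311 rotors.

82,311 rotors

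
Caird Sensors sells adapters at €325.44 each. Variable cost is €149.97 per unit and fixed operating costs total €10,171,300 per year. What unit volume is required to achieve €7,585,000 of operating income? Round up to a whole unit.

Each unit contributes €325.44 − €149.97 = €175.47.
Required volume = (fixed costs + target profit) ÷ CM = (€10,171,300 + €7,585,000) ÷ €175.47 = 101,192.80, so 101,193 adapters.

101,193 adapters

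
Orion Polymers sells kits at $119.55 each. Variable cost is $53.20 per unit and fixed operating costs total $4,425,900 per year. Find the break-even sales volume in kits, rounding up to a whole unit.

66,706 kits

Each unit contributes $119.55 − $53.20 = $66.35.
Break-even Q = $4,425,900 / $66.35 = 66,705.35 → 66,706 kits.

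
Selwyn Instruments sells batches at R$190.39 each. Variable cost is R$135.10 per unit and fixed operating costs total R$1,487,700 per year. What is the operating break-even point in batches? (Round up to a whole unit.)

26,908 batches

Contribution margin per unit = R$190.39 − R$135.10 = R$55.29.
Break-even volume = fixed costs ÷ CM per unit = R$1,487,700 ÷ R$55.29 = 26,907.22, so 26,908 batches.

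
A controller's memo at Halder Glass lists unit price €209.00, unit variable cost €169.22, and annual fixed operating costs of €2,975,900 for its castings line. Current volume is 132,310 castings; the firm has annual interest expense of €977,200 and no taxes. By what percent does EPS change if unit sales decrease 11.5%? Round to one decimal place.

At 132,310 units, contribution = 132,310 × €39.78 = €5,263,291.80.
EBIT = €5,263,291.80 − €2,975,900 = €2,287,391.80.
After interest of €977,200.00, pre-tax earnings = €1,310,191.80.
Degree of combined leverage = contribution ÷ (EBIT − I) = €5,263,291.80 ÷ €1,310,191.80 = 4.0172.
EPS therefore changes by 4.0172 × (-11.5%) = -46.2%.

-46.2%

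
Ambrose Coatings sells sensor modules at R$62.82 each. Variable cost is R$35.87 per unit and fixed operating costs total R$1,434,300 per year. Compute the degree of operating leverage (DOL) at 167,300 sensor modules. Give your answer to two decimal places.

At 167,300 units, contribution = 167,300 × R$26.95 = R$4,508,735.00.
Subtracting fixed costs: EBIT = R$4,508,735.00 − R$1,434,300 = R$3,074,435.00.
Degree of operating leverage = R$4,508,735.00 / R$3,074,435.00 = 1.4665.

1.47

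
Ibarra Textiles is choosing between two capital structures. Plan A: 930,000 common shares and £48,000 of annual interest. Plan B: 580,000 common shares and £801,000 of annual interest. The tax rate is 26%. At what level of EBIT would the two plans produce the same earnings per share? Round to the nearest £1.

£2,048,829

Set EPS_A = EPS_B: (EBIT − £48,000)(1 − 0.26) ÷ 930,000 = (EBIT − £801,000)(1 − 0.26) ÷ 580,000.
The (1 − t) factor cancels: (EBIT − 48,000) × 580,000 = (EBIT − 801,000) × 930,000.
EBIT × (930,000 − 580,000) = 801,000 × 930,000 − 48,000 × 580,000 = 717,090,000,000, so EBIT = 717,090,000,000 ÷ 350,000 = 2,048,828.57.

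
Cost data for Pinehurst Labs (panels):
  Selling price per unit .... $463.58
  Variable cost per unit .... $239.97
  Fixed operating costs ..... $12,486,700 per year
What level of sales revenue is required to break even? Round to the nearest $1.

$25,886,966

Contribution margin per unit = $463.58 − $239.97 = $223.61, a CM ratio of $223.61 ÷ $463.58 = 0.4824.
Break-even sales = FC ÷ CM ratio = $12,486,700 × $463.58 / $223.61 = $25,886,966.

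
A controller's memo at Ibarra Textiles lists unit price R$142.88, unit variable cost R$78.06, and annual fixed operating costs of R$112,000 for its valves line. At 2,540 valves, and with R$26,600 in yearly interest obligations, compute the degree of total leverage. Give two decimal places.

6.32

Contribution at this volume is 2,540 × R$64.82 = R$164,642.80.
EBIT = R$164,642.80 − R$112,000 = R$52,642.80. Interest = R$26,600.00, so EBIT − I = R$26,042.80.
DCL = contribution ÷ (EBIT − I) = R$164,642.80 ÷ R$26,042.80 = 6.3220.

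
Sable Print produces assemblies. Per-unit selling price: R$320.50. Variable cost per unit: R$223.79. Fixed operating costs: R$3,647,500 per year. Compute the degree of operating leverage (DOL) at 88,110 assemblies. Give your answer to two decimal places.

Contribution at this volume is 88,110 × R$96.71 = R$8,521,118.10.
Subtracting fixed costs: EBIT = R$8,521,118.10 − R$3,647,500 = R$4,873,618.10.
DOL = contribution ÷ EBIT = R$8,521,118.10 ÷ R$4,873,618.10 = 1.7484.

1.75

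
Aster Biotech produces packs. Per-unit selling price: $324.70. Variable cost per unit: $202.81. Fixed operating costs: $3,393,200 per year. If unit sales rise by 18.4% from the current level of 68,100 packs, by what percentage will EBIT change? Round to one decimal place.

Contribution at this volume is 68,100 × $121.89 = $8,300,709.00.
EBIT = $8,300,709.00 − $3,393,200 = $4,907,509.00.
So DOL = total CM / EBIT = $8,300,709.00 / $4,907,509.00 = 1.6914.
So EBIT moves 1.6914 × (+18.4%) = +31.1%.

+31.1%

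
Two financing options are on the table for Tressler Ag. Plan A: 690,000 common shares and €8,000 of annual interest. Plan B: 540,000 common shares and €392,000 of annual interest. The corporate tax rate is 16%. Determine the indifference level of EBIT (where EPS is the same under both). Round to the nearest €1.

€1,774,400

Set EPS_A = EPS_B: (EBIT − €8,000)(1 − 0.16) ÷ 690,000 = (EBIT − €392,000)(1 − 0.16) ÷ 540,000.
Cancelling (1 − t) and cross-multiplying: 540,000·(EBIT − 8,000) = 690,000·(EBIT − 392,000).
Solving, EBIT = (392,000·690,000 − 8,000·540,000) / (690,000 − 540,000) = 266,160,000,000 / 150,000 = 1,774,400.00.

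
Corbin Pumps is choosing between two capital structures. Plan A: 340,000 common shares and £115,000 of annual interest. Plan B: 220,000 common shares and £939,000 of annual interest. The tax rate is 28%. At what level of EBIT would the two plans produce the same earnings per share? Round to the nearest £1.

£2,449,667

Set EPS_A = EPS_B: (EBIT − £115,000)(1 − 0.28) ÷ 340,000 = (EBIT − £939,000)(1 − 0.28) ÷ 220,000.
Cancelling (1 − t) and cross-multiplying: 220,000·(EBIT − 115,000) = 340,000·(EBIT − 939,000).
Solving, EBIT = (939,000·340,000 − 115,000·220,000) / (340,000 − 220,000) = 293,960,000,000 / 120,000 = 2,449,666.67.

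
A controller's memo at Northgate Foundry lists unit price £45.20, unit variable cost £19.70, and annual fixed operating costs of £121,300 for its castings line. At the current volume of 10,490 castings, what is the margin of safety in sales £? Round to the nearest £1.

Each unit contributes £45.20 − £19.70 = £25.50. Break-even units = £121,300 ÷ £25.50 = 4,756.86; break-even revenue = 4,756.86 × £45.20 = £215,010.20.
Current sales = 10,490 × £45.20 = £474,148.00.
Margin of safety = £474,148.00 − £215,010.20 = £259,138.

£259,138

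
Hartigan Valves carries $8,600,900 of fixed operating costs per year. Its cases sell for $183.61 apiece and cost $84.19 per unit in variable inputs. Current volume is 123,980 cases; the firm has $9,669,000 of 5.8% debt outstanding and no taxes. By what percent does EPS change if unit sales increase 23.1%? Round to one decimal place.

+90.0%

Contribution at this volume is 123,980 × $99.42 = $12,326,091.60.
Operating income = contribution − fixed costs = $12,326,091.60 − $8,600,900 = $3,725,191.60.
After interest of $560,802.00, pre-tax earnings = $3,164,389.60.
DCL = total CM / (EBIT − I) = $12,326,091.60 / $3,164,389.60 = 3.8953.
EPS therefore changes by 3.8953 × (+23.1%) = +90.0%.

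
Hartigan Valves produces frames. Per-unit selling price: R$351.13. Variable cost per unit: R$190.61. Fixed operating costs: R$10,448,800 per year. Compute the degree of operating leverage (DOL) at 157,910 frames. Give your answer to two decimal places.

1.70

At 157,910 units, contribution = 157,910 × R$160.52 = R$25,347,713.20.
EBIT = R$25,347,713.20 − R$10,448,800 = R$14,898,913.20.
DOL = contribution ÷ EBIT = R$25,347,713.20 ÷ R$14,898,913.20 = 1.7013.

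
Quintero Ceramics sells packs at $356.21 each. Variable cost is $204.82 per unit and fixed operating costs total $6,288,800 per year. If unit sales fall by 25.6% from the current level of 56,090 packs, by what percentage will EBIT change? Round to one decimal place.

-98.7%

At 56,090 units, contribution = 56,090 × $151.39 = $8,491,465.10.
Subtracting fixed costs: EBIT = $8,491,465.10 − $6,288,800 = $2,202,665.10.
Degree of operating leverage = $8,491,465.10 / $2,202,665.10 = 3.8551.
Operating income changes by 3.8551 × -25.6% = -98.7%.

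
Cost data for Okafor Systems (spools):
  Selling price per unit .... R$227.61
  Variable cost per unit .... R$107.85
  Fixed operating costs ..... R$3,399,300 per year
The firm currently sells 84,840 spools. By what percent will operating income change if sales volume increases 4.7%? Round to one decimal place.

+7.1%

Contribution at this volume is 84,840 × R$119.76 = R$10,160,438.40.
Operating income = contribution − fixed costs = R$10,160,438.40 − R$3,399,300 = R$6,761,138.40.
Degree of operating leverage = R$10,160,438.40 / R$6,761,138.40 = 1.5028.
Operating income changes by 1.5028 × +4.7% = +7.1%.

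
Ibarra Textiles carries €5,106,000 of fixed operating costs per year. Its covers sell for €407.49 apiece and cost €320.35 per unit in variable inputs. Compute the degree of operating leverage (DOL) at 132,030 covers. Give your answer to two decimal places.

1.80

At 132,030 units, contribution = 132,030 × €87.14 = €11,505,094.20.
Subtracting fixed costs: EBIT = €11,505,094.20 − €5,106,000 = €6,399,094.20.
So DOL = total CM / EBIT = €11,505,094.20 / €6,399,094.20 = 1.7979.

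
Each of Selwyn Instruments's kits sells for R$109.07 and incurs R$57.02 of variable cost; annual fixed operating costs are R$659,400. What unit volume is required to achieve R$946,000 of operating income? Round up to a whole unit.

Unit CM = price − variable cost = R$109.07 − R$57.02 = R$52.05.
Units = (FC + target) / CM = (R$659,400 + R$946,000) / R$52.05 = 30,843.42, so 30,844 kits.

30,844 kits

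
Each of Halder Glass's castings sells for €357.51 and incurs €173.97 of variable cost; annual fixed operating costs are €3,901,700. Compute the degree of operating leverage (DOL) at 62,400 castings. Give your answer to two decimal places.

1.52

Contribution at this volume is 62,400 × €183.54 = €11,452,896.00.
Subtracting fixed costs: EBIT = €11,452,896.00 − €3,901,700 = €7,551,196.00.
DOL = contribution ÷ EBIT = €11,452,896.00 ÷ €7,551,196.00 = 1.5167.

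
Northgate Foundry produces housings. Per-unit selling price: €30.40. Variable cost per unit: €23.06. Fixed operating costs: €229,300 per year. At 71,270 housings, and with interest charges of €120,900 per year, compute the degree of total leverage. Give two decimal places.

3.03

Contribution at this volume is 71,270 × €7.34 = €523,121.80.
Subtracting fixed costs: EBIT = €523,121.80 − €229,300 = €293,821.80. Interest = €120,900.00.
DOL = €523,121.80 ÷ €293,821.80 = 1.7804; DFL = €293,821.80 ÷ €172,921.80 = 1.6992.
Combined leverage = 1.7804 × 1.6992 = 3.0253.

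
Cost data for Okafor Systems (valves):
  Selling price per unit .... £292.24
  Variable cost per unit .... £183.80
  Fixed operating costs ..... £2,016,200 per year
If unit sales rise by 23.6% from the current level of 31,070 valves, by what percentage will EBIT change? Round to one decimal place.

+58.8%

Contribution at this volume is 31,070 × £108.44 = £3,369,230.80.
EBIT = £3,369,230.80 − £2,016,200 = £1,353,030.80.
So DOL = total CM / EBIT = £3,369,230.80 / £1,353,030.80 = 2.4901.
%ΔEBIT = DOL × %ΔSales = 2.4901 × +23.6% = +58.8%.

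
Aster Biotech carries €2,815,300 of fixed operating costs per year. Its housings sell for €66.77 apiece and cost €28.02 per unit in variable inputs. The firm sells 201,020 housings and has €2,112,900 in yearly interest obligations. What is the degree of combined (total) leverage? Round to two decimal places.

2.72

At 201,020 units, contribution = 201,020 × €38.75 = €7,789,525.00.
Subtracting fixed costs: EBIT = €7,789,525.00 − €2,815,300 = €4,974,225.00. Interest = €2,112,900.00, so EBIT − I = €2,861,325.00.
DCL = contribution ÷ (EBIT − I) = €7,789,525.00 ÷ €2,861,325.00 = 2.7223.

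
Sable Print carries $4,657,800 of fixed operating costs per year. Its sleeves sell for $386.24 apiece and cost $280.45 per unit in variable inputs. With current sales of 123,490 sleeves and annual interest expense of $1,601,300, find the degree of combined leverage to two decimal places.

Total contribution margin = 123,490 × $105.79 = $13,064,007.10.
EBIT = $13,064,007.10 − $4,657,800 = $8,406,207.10. Interest = $1,601,300.00.
DOL = $13,064,007.10 ÷ $8,406,207.10 = 1.5541; DFL = $8,406,207.10 ÷ $6,804,907.10 = 1.2353.
Combined leverage = 1.5541 × 1.2353 = 1.9198.

1.92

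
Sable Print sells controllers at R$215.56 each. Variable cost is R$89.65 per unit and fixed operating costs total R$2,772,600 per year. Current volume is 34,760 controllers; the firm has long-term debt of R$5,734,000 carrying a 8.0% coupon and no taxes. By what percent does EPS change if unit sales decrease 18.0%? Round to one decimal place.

-68.8%

At 34,760 units, contribution = 34,760 × R$125.91 = R$4,376,631.60.
Subtracting fixed costs: EBIT = R$4,376,631.60 − R$2,772,600 = R$1,604,031.60.
Interest = R$458,720.00, so EBIT − I = R$1,145,311.60.
Degree of combined leverage = contribution ÷ (EBIT − I) = R$4,376,631.60 ÷ R$1,145,311.60 = 3.8213.
EPS therefore changes by 3.8213 × (-18.0%) = -68.8%.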